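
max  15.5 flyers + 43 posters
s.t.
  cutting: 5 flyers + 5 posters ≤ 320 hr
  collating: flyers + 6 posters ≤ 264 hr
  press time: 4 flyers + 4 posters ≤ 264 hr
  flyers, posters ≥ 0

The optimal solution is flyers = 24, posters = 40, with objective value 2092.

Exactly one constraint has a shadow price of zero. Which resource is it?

press time

cutting: 320/320 (binding)
collating: 264/264 (binding)
press time: 256/264 (slack 8)
By complementary slackness, a constraint with positive slack has shadow price 0 → press time.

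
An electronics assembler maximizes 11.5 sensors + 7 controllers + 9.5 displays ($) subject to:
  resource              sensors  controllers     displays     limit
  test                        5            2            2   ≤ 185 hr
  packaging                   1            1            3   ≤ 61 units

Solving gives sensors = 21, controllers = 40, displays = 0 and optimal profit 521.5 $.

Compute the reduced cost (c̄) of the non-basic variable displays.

-5.5

At the optimum: test uses 185 of 185 (binding); packaging uses 61 of 61 (binding).
Dual feasibility on the basic columns requires 5·y_test + 1·y_packaging = 11.5, 2·y_test + 1·y_packaging = 7.
→ y_test = 1.5 and y_packaging = 4.
Reduced cost of displays: c₃ − yᵀa₃ = 9.5 − (1.5·2 + 4·3) = 9.5 − 15 = -5.5.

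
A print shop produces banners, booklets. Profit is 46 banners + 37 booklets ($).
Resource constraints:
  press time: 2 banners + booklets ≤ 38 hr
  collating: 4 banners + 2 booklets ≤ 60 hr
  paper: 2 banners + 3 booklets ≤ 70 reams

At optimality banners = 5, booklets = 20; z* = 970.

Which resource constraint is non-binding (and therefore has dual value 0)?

press time: 30/38 (slack 8)
collating: 60/60 (binding)
paper: 70/70 (binding)
By complementary slackness, a constraint with positive slack has shadow price 0 → press time.

press time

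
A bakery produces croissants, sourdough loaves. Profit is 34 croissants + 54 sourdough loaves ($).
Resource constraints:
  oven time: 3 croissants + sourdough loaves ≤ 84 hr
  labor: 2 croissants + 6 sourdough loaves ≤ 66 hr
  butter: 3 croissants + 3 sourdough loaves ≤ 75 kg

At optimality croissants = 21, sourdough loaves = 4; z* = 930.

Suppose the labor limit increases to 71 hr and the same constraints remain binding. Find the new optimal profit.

Check each constraint at x*: oven time 67/84 (slack 17); labor 66/66 (tight); butter 75/75 (tight).
By complementary slackness, y = 0 for the non-binding constraint.
From A_Bᵀ y = c: 2·y_labor + 3·y_butter = 34; 6·y_labor + 3·y_butter = 54.
→ y_labor = 5 and y_butter = 8.
Δz = y_labor·Δb = 5 × (5) = 25, so new z* = 930 + 25 = 955.

955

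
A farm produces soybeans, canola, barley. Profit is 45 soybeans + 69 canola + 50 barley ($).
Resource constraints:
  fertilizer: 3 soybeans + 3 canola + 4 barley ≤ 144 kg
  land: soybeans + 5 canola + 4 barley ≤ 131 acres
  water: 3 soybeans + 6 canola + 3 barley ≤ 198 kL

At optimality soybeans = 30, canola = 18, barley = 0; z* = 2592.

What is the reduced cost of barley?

Check each constraint at x*: fertilizer 144/144 (tight); land 120/131 (slack 11); water 198/198 (tight).
Slack constraints have shadow price 0 (complementary slackness).
Dual feasibility on the basic columns requires 3·y_fertilizer + 3·y_water = 45, 3·y_fertilizer + 6·y_water = 69.
This yields shadow prices y_fertilizer = 7, y_water = 8.
Reduced cost of barley: c₃ − yᵀa₃ = 50 − (7·4 + 8·3) = 50 − 52 = -2.

-2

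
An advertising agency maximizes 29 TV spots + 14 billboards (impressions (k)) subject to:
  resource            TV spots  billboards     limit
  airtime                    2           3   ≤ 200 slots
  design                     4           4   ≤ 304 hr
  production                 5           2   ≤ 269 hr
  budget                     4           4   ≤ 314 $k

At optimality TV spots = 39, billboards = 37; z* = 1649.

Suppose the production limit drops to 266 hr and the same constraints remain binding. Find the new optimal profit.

1634

At the optimum: airtime uses 189 of 200 (slack = 11); design uses 304 of 304 (binding); production uses 269 of 269 (binding); budget uses 304 of 314 (slack = 10).
Since airtime, budget are not tight, their duals are 0.
Dual feasibility on the basic columns requires 4·y_design + 5·y_production = 29, 4·y_design + 2·y_production = 14.
→ y_design = 1 and y_production = 5.
Δz = y_production·Δb = 5 × (-3) = -15, so new z* = 1649 − 15 = 1634.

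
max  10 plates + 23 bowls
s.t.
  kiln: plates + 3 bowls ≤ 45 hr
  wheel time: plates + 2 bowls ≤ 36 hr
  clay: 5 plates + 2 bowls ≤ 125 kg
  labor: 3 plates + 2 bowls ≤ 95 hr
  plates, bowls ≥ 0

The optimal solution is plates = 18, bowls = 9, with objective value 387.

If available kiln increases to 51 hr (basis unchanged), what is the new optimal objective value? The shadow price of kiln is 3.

Δb = 6, so new z* = 387 + (3)·(6) = 387 + 18 = 405.

405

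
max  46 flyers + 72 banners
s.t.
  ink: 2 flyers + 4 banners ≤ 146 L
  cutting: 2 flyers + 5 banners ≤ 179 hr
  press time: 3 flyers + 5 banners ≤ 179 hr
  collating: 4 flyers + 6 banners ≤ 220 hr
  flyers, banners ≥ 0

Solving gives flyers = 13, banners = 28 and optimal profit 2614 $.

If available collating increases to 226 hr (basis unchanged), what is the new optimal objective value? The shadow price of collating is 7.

2656

Δb = 6, so new z* = 2614 + (7)·(6) = 2614 + 42 = 2656.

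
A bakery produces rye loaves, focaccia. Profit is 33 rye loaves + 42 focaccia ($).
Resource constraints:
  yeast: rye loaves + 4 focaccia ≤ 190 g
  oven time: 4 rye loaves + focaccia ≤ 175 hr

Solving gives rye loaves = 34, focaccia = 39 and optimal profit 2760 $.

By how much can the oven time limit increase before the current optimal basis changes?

585

Binding constraints: yeast, oven time. The basis is B = [[1,4],[4,1]] with det -15.
Per unit increase in oven time, x* moves by d = (0.2667, -0.0667).
The basis stays optimal until focaccia reaches 0; allowable increase = 585 hr.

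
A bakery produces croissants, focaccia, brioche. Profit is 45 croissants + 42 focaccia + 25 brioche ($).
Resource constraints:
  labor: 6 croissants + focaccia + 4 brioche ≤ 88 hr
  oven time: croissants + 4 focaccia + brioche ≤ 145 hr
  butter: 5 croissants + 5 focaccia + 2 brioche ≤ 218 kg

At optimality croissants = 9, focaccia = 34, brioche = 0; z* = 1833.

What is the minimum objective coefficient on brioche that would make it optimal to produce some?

33

At the optimum: labor uses 88 of 88 (binding); oven time uses 145 of 145 (binding); butter uses 215 of 218 (slack = 3).
By complementary slackness, y = 0 for the non-binding constraint.
From A_Bᵀ y = c: 6·y_labor + 1·y_oven time = 45; 1·y_labor + 4·y_oven time = 42.
→ y_labor = 6 and y_oven time = 9.
brioche enters the basis when its profit ≥ yᵀa₃ = 6·4 + 9·1 = 33.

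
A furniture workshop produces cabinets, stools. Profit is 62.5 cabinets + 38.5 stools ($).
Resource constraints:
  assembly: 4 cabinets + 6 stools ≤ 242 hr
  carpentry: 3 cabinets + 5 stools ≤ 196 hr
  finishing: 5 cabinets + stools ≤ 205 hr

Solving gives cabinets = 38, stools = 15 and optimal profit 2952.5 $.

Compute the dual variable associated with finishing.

Check each constraint at x*: assembly 242/242 (tight); carpentry 189/196 (slack 7); finishing 205/205 (tight).
By complementary slackness, y = 0 for the non-binding constraint.
The binding rows give the dual system: 4·y_assembly + 5·y_finishing = 62.5 and 6·y_assembly + 1·y_finishing = 38.5.
This yields shadow prices y_assembly = 5, y_finishing = 8.5.
Shadow price of finishing = 8.5.

8.5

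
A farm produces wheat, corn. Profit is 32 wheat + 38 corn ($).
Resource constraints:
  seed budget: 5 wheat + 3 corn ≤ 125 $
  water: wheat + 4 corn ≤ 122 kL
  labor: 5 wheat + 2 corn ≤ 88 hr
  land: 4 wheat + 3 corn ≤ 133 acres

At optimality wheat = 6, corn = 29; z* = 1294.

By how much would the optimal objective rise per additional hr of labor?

Check each constraint at x*: seed budget 117/125 (slack 8); water 122/122 (tight); labor 88/88 (tight); land 111/133 (slack 22).
Since seed budget, land are not tight, their duals are 0.
The binding rows give the dual system: 1·y_water + 5·y_labor = 32 and 4·y_water + 2·y_labor = 38.
→ y_water = 7 and y_labor = 5.
Shadow price of labor = 5.

5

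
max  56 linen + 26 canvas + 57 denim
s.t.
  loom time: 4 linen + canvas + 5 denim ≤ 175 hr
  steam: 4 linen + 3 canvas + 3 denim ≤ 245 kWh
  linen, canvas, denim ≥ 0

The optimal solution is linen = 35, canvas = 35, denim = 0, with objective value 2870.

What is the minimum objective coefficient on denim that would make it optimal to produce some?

Check each constraint at x*: loom time 175/175 (tight); steam 245/245 (tight).
From A_Bᵀ y = c: 4·y_loom time + 4·y_steam = 56; 1·y_loom time + 3·y_steam = 26.
Solving: y_loom time = 8, y_steam = 6.
denim enters the basis when its profit ≥ yᵀa₃ = 8·5 + 6·3 = 58.

58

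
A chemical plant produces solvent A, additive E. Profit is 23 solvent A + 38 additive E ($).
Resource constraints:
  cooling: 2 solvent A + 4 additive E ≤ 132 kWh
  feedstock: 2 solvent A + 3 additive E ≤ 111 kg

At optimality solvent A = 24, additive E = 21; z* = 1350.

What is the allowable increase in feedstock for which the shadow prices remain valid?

21

Binding constraints: cooling, feedstock. The basis is B = [[2,4],[2,3]] with det -2.
Per unit increase in feedstock, x* moves by d = (2, -1).
The basis stays optimal until additive E reaches 0; allowable increase = 21 kg.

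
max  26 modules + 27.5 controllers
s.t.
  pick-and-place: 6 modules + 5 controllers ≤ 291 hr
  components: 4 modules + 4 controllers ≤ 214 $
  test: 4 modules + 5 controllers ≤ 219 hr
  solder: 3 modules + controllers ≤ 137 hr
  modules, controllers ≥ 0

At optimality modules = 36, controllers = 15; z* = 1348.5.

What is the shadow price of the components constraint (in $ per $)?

0

Binding: pick-and-place and test. Non-binding: components (10 unused), solder (14 unused).
Slack constraints have shadow price 0 (complementary slackness).
Dual feasibility on the basic columns requires 6·y_pick-and-place + 4·y_test = 26, 5·y_pick-and-place + 5·y_test = 27.5.
→ y_pick-and-place = 2 and y_test = 3.5.
Shadow price of components = 0.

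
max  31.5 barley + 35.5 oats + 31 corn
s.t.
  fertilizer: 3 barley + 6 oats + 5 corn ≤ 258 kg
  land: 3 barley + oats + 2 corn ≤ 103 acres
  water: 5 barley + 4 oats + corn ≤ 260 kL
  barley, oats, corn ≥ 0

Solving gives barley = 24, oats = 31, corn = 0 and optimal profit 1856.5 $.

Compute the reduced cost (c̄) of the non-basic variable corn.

At the optimum: fertilizer uses 258 of 258 (binding); land uses 103 of 103 (binding); water uses 244 of 260 (slack = 16).
By complementary slackness, y = 0 for the non-binding constraint.
Dual feasibility on the basic columns requires 3·y_fertilizer + 3·y_land = 31.5, 6·y_fertilizer + 1·y_land = 35.5.
Solving: y_fertilizer = 5, y_land = 5.5.
Reduced cost of corn: c₃ − yᵀa₃ = 31 − (5·5 + 5.5·2) = 31 − 36 = -5.

-5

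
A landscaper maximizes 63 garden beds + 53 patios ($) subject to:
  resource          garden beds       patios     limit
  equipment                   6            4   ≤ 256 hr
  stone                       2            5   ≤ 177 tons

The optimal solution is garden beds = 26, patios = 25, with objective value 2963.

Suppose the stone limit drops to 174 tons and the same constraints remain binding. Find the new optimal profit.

2954

Check each constraint at x*: equipment 256/256 (tight); stone 177/177 (tight).
Dual feasibility on the basic columns requires 6·y_equipment + 2·y_stone = 63, 4·y_equipment + 5·y_stone = 53.
→ y_equipment = 9.5 and y_stone = 3.
Δz = y_stone·Δb = 3 × (-3) = -9, so new z* = 2963 − 9 = 2954.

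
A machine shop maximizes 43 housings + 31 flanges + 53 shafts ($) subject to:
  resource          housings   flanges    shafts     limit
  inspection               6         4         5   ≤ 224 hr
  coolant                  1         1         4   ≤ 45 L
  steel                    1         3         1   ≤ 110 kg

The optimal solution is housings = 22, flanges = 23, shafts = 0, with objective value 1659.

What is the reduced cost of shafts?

At the optimum: inspection uses 224 of 224 (binding); coolant uses 45 of 45 (binding); steel uses 91 of 110 (slack = 19).
Since steel is not tight, its dual is 0.
The binding rows give the dual system: 6·y_inspection + 1·y_coolant = 43 and 4·y_inspection + 1·y_coolant = 31.
→ y_inspection = 6 and y_coolant = 7.
Reduced cost of shafts: c₃ − yᵀa₃ = 53 − (6·5 + 7·4) = 53 − 58 = -5.

-5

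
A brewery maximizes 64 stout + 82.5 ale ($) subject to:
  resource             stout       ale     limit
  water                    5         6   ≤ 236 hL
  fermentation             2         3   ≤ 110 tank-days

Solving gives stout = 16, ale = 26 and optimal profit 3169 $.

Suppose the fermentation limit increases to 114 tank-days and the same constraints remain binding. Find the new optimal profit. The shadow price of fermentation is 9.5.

Δb = 4, so new z* = 3169 + (9.5)·(4) = 3169 + 38 = 3207.

3207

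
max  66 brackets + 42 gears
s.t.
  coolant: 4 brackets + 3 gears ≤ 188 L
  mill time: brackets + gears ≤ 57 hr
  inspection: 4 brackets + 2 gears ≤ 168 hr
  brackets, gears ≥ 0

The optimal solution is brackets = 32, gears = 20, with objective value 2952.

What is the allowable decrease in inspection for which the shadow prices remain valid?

Binding constraints: coolant, inspection. The basis is B = [[4,3],[4,2]] with det -4.
Per unit decrease in inspection, x* moves by d = (-0.75, 1).
The basis stays optimal until mill time becomes binding; allowable decrease = 20 hr.

20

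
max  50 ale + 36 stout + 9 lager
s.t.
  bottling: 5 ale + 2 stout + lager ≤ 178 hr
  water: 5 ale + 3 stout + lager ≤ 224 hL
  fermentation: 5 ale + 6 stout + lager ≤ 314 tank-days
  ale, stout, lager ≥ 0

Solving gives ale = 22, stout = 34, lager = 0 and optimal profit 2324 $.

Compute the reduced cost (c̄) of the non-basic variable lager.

-1

Binding: bottling and fermentation. Non-binding: water (12 unused).
By complementary slackness, y = 0 for the non-binding constraint.
Dual feasibility on the basic columns requires 5·y_bottling + 5·y_fermentation = 50, 2·y_bottling + 6·y_fermentation = 36.
→ y_bottling = 6 and y_fermentation = 4.
Reduced cost of lager: c₃ − yᵀa₃ = 9 − (6·1 + 4·1) = 9 − 10 = -1.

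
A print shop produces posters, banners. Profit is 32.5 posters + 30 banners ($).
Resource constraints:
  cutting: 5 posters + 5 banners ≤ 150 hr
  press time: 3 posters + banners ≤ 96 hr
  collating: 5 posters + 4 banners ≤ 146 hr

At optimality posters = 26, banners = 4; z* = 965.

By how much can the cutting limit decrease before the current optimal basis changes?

4

Binding constraints: cutting, collating. The basis is B = [[5,5],[5,4]] with det -5.
Per unit decrease in cutting, x* moves by d = (0.8, -1).
The basis stays optimal until banners reaches 0; allowable decrease = 4 hr.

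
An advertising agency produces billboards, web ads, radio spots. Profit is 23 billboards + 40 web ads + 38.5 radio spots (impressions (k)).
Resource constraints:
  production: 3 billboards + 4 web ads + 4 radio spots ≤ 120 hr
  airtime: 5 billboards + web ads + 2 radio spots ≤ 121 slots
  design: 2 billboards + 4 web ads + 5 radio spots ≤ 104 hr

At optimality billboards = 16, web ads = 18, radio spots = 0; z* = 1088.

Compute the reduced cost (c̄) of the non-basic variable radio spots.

Binding: production and design. Non-binding: airtime (23 unused).
By complementary slackness, y = 0 for the non-binding constraint.
The binding rows give the dual system: 3·y_production + 2·y_design = 23 and 4·y_production + 4·y_design = 40.
This yields shadow prices y_production = 3, y_design = 7.
Reduced cost of radio spots: c₃ − yᵀa₃ = 38.5 − (3·4 + 7·5) = 38.5 − 47 = -8.5.

-8.5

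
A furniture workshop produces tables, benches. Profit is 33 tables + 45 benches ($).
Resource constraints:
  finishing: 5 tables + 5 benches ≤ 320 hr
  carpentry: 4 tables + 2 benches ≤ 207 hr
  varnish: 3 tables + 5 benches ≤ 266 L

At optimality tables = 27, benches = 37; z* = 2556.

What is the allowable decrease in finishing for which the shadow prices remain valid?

54

Binding constraints: finishing, varnish. The basis is B = [[5,5],[3,5]] with det 10.
Per unit decrease in finishing, x* moves by d = (-0.5, 0.3).
The basis stays optimal until tables reaches 0; allowable decrease = 54 hr.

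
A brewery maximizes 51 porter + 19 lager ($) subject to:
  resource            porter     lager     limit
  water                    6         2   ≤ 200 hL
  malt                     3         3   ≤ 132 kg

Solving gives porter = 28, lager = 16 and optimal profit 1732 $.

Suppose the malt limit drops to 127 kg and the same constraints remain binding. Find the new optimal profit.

Both water and malt are binding at x*.
From A_Bᵀ y = c: 6·y_water + 3·y_malt = 51; 2·y_water + 3·y_malt = 19.
This yields shadow prices y_water = 8, y_malt = 1.
Δz = y_malt·Δb = 1 × (-5) = -5, so new z* = 1732 − 5 = 1727.

1727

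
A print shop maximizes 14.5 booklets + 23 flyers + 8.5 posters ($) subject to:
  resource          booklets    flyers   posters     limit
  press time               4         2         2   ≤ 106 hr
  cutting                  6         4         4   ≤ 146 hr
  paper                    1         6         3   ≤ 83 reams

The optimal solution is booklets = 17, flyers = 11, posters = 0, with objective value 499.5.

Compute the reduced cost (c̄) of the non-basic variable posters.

Check each constraint at x*: press time 90/106 (slack 16); cutting 146/146 (tight); paper 83/83 (tight).
Since press time is not tight, its dual is 0.
Dual feasibility on the basic columns requires 6·y_cutting + 1·y_paper = 14.5, 4·y_cutting + 6·y_paper = 23.
→ y_cutting = 2 and y_paper = 2.5.
Reduced cost of posters: c₃ − yᵀa₃ = 8.5 − (2·4 + 2.5·3) = 8.5 − 15.5 = -7.

-7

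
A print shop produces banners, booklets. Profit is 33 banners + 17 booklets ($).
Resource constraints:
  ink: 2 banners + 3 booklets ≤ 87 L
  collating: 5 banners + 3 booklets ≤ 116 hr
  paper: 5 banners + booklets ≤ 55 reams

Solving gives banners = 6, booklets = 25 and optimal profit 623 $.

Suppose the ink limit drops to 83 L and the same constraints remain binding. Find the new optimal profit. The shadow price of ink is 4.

607

Δb = -4, so new z* = 623 + (4)·(-4) = 623 − 16 = 607.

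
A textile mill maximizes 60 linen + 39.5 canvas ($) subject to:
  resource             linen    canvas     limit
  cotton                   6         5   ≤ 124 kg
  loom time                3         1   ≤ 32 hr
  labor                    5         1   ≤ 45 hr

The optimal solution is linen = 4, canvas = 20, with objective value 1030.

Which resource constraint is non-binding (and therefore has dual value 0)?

labor

cotton: 124/124 (binding)
loom time: 32/32 (binding)
labor: 40/45 (slack 5)
By complementary slackness, a constraint with positive slack has shadow price 0 → labor.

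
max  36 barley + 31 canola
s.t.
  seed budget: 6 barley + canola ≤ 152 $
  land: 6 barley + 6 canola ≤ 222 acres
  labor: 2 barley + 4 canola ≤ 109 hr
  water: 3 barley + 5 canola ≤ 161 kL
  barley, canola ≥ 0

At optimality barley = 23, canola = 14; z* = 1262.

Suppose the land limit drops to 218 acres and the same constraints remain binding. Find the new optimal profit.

1242

Check each constraint at x*: seed budget 152/152 (tight); land 222/222 (tight); labor 102/109 (slack 7); water 139/161 (slack 22).
By complementary slackness, y = 0 for the non-binding constraints.
The binding rows give the dual system: 6·y_seed budget + 6·y_land = 36 and 1·y_seed budget + 6·y_land = 31.
This yields shadow prices y_seed budget = 1, y_land = 5.
Δz = y_land·Δb = 5 × (-4) = -20, so new z* = 1262 − 20 = 1242.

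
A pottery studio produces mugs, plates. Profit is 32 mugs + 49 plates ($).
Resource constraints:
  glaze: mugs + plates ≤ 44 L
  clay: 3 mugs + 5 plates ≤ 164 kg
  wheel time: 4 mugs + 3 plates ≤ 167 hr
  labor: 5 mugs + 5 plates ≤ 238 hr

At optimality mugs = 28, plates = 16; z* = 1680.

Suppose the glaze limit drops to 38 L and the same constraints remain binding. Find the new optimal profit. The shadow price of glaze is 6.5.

Δb = -6, so new z* = 1680 + (6.5)·(-6) = 1680 − 39 = 1641.

1641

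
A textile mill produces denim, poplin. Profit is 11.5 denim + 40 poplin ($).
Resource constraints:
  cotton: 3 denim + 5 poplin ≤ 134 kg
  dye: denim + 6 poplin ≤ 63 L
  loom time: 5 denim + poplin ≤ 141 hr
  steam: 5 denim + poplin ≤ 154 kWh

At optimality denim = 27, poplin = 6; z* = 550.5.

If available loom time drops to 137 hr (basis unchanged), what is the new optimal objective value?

At the optimum: cotton uses 111 of 134 (slack = 23); dye uses 63 of 63 (binding); loom time uses 141 of 141 (binding); steam uses 141 of 154 (slack = 13).
Since cotton, steam are not tight, their duals are 0.
From A_Bᵀ y = c: 1·y_dye + 5·y_loom time = 11.5; 6·y_dye + 1·y_loom time = 40.
This yields shadow prices y_dye = 6.5, y_loom time = 1.
Δz = y_loom time·Δb = 1 × (-4) = -4, so new z* = 550.5 − 4 = 546.5.

546.5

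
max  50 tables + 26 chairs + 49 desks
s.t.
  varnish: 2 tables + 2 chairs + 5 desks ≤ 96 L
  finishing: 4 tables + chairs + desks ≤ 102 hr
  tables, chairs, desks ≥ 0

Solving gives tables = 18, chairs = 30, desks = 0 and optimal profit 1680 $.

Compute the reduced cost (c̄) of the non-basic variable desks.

Both varnish and finishing are binding at x*.
From A_Bᵀ y = c: 2·y_varnish + 4·y_finishing = 50; 2·y_varnish + 1·y_finishing = 26.
This yields shadow prices y_varnish = 9, y_finishing = 8.
Reduced cost of desks: c₃ − yᵀa₃ = 49 − (9·5 + 8·1) = 49 − 53 = -4.

-4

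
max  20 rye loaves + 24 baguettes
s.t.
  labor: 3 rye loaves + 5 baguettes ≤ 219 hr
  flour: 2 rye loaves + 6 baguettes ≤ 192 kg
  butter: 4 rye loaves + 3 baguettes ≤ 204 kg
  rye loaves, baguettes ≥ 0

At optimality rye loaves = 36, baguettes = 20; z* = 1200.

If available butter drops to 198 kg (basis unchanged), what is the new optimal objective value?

1176

Check each constraint at x*: labor 208/219 (slack 11); flour 192/192 (tight); butter 204/204 (tight).
Since labor is not tight, its dual is 0.
The binding rows give the dual system: 2·y_flour + 4·y_butter = 20 and 6·y_flour + 3·y_butter = 24.
This yields shadow prices y_flour = 2, y_butter = 4.
Δz = y_butter·Δb = 4 × (-6) = -24, so new z* = 1200 − 24 = 1176.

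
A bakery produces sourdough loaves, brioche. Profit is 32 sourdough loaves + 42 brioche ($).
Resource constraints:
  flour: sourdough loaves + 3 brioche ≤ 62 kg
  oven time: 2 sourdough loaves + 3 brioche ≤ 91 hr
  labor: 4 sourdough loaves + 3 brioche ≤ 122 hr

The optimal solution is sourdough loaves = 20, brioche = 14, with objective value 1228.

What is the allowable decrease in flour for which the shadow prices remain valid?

31.5

Binding constraints: flour, labor. The basis is B = [[1,3],[4,3]] with det -9.
Per unit decrease in flour, x* moves by d = (0.3333, -0.4444).
The basis stays optimal until brioche reaches 0; allowable decrease = 31.5 kg.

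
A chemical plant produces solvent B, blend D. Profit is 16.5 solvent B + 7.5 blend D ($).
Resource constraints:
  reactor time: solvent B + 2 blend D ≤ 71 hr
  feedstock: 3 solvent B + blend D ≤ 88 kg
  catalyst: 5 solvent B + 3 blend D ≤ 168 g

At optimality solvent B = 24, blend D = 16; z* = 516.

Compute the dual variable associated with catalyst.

Binding: feedstock and catalyst. Non-binding: reactor time (15 unused).
By complementary slackness, y = 0 for the non-binding constraint.
Dual feasibility on the basic columns requires 3·y_feedstock + 5·y_catalyst = 16.5, 1·y_feedstock + 3·y_catalyst = 7.5.
→ y_feedstock = 3 and y_catalyst = 1.5.
Shadow price of catalyst = 1.5.

1.5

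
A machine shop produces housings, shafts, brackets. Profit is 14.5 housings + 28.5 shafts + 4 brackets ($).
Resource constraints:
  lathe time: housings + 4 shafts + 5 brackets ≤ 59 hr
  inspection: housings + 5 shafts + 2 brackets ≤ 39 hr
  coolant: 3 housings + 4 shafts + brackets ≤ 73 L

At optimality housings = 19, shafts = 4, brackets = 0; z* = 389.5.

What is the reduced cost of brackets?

At the optimum: lathe time uses 35 of 59 (slack = 24); inspection uses 39 of 39 (binding); coolant uses 73 of 73 (binding).
By complementary slackness, y = 0 for the non-binding constraint.
From A_Bᵀ y = c: 1·y_inspection + 3·y_coolant = 14.5; 5·y_inspection + 4·y_coolant = 28.5.
Solving: y_inspection = 2.5, y_coolant = 4.
Reduced cost of brackets: c₃ − yᵀa₃ = 4 − (2.5·2 + 4·1) = 4 − 9 = -5.

-5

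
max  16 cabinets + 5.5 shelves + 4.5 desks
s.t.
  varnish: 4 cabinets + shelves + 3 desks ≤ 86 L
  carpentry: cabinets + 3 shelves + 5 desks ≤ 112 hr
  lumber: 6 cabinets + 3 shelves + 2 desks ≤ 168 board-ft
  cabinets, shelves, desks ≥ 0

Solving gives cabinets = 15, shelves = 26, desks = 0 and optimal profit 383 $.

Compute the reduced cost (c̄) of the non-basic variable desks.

-5

Binding: varnish and lumber. Non-binding: carpentry (19 unused).
Since carpentry is not tight, its dual is 0.
From A_Bᵀ y = c: 4·y_varnish + 6·y_lumber = 16; 1·y_varnish + 3·y_lumber = 5.5.
Solving: y_varnish = 2.5, y_lumber = 1.
Reduced cost of desks: c₃ − yᵀa₃ = 4.5 − (2.5·3 + 1·2) = 4.5 − 9.5 = -5.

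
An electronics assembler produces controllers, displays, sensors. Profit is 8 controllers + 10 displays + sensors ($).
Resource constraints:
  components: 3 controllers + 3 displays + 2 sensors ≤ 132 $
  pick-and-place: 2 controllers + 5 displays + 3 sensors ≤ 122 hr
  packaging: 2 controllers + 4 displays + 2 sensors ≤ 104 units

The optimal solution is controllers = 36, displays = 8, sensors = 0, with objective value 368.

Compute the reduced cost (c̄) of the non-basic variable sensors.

-5

At the optimum: components uses 132 of 132 (binding); pick-and-place uses 112 of 122 (slack = 10); packaging uses 104 of 104 (binding).
By complementary slackness, y = 0 for the non-binding constraint.
The binding rows give the dual system: 3·y_components + 2·y_packaging = 8 and 3·y_components + 4·y_packaging = 10.
Solving: y_components = 2, y_packaging = 1.
Reduced cost of sensors: c₃ − yᵀa₃ = 1 − (2·2 + 1·2) = 1 − 6 = -5.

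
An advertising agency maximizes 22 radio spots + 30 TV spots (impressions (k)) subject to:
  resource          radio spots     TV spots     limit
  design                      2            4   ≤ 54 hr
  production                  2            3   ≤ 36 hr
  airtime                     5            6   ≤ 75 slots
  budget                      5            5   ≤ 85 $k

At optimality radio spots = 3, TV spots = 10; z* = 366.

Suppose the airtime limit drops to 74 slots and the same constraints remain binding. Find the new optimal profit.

364

At the optimum: design uses 46 of 54 (slack = 8); production uses 36 of 36 (binding); airtime uses 75 of 75 (binding); budget uses 65 of 85 (slack = 20).
By complementary slackness, y = 0 for the non-binding constraints.
Dual feasibility on the basic columns requires 2·y_production + 5·y_airtime = 22, 3·y_production + 6·y_airtime = 30.
Solving: y_production = 6, y_airtime = 2.
Δz = y_airtime·Δb = 2 × (-1) = -2, so new z* = 366 − 2 = 364.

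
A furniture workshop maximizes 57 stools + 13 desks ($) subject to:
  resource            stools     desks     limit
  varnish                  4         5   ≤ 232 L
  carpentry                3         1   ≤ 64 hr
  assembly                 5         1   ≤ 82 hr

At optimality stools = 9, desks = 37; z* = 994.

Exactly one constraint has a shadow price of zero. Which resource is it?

varnish: 221/232 (slack 11)
carpentry: 64/64 (binding)
assembly: 82/82 (binding)
By complementary slackness, a constraint with positive slack has shadow price 0 → varnish.

varnish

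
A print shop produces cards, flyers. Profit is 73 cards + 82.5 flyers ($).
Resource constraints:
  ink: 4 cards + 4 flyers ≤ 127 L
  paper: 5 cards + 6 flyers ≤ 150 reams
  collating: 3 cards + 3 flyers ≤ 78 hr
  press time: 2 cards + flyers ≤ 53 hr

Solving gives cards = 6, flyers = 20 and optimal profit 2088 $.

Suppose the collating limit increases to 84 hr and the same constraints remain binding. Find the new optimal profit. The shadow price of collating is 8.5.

Δb = 6, so new z* = 2088 + (8.5)·(6) = 2088 + 51 = 2139.

2139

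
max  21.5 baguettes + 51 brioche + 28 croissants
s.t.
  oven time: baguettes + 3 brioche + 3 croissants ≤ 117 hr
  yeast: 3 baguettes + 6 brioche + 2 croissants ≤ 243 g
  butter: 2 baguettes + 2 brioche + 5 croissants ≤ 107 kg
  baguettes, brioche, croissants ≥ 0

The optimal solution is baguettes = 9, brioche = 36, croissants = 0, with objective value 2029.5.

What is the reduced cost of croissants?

-5

Binding: oven time and yeast. Non-binding: butter (17 unused).
Since butter is not tight, its dual is 0.
Dual feasibility on the basic columns requires 1·y_oven time + 3·y_yeast = 21.5, 3·y_oven time + 6·y_yeast = 51.
→ y_oven time = 8 and y_yeast = 4.5.
Reduced cost of croissants: c₃ − yᵀa₃ = 28 − (8·3 + 4.5·2) = 28 − 33 = -5.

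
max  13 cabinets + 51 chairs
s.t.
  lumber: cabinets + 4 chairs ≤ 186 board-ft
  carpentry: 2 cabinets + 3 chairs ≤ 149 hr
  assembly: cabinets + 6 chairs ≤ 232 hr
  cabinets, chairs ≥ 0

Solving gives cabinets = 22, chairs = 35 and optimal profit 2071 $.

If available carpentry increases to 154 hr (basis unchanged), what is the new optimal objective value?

Check each constraint at x*: lumber 162/186 (slack 24); carpentry 149/149 (tight); assembly 232/232 (tight).
By complementary slackness, y = 0 for the non-binding constraint.
Dual feasibility on the basic columns requires 2·y_carpentry + 1·y_assembly = 13, 3·y_carpentry + 6·y_assembly = 51.
Solving: y_carpentry = 3, y_assembly = 7.
Δz = y_carpentry·Δb = 3 × (5) = 15, so new z* = 2071 + 15 = 2086.

2086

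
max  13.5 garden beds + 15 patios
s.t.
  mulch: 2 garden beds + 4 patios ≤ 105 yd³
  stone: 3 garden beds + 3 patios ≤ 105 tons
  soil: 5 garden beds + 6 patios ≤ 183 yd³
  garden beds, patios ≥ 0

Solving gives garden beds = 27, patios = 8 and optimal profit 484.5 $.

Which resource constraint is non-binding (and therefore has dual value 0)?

mulch: 86/105 (slack 19)
stone: 105/105 (binding)
soil: 183/183 (binding)
By complementary slackness, a constraint with positive slack has shadow price 0 → mulch.

mulch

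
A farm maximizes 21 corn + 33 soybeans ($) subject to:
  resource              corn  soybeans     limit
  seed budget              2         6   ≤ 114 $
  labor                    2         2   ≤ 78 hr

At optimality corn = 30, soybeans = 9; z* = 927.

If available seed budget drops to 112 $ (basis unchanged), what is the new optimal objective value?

921

Check each constraint at x*: seed budget 114/114 (tight); labor 78/78 (tight).
The binding rows give the dual system: 2·y_seed budget + 2·y_labor = 21 and 6·y_seed budget + 2·y_labor = 33.
Solving: y_seed budget = 3, y_labor = 7.5.
Δz = y_seed budget·Δb = 3 × (-2) = -6, so new z* = 927 − 6 = 921.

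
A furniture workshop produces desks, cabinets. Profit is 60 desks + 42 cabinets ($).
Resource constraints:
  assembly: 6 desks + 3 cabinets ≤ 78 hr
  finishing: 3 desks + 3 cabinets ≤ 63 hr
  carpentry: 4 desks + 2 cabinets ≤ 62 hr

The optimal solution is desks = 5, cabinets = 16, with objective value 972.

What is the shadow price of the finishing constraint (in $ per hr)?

8

Binding: assembly and finishing. Non-binding: carpentry (10 unused).
Slack constraints have shadow price 0 (complementary slackness).
From A_Bᵀ y = c: 6·y_assembly + 3·y_finishing = 60; 3·y_assembly + 3·y_finishing = 42.
→ y_assembly = 6 and y_finishing = 8.
Shadow price of finishing = 8.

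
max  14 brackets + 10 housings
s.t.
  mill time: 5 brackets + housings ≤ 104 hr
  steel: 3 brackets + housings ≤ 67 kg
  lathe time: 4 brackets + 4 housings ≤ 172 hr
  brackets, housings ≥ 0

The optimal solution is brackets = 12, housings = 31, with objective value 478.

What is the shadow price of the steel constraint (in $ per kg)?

Binding: steel and lathe time. Non-binding: mill time (13 unused).
By complementary slackness, y = 0 for the non-binding constraint.
The binding rows give the dual system: 3·y_steel + 4·y_lathe time = 14 and 1·y_steel + 4·y_lathe time = 10.
This yields shadow prices y_steel = 2, y_lathe time = 2.
Shadow price of steel = 2.

2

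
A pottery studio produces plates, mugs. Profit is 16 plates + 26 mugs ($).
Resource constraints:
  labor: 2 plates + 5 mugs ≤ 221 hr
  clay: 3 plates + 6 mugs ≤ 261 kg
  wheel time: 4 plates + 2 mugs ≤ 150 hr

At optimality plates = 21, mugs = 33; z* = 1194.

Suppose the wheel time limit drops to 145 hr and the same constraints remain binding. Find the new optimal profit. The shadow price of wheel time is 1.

Δb = -5, so new z* = 1194 + (1)·(-5) = 1194 − 5 = 1189.

1189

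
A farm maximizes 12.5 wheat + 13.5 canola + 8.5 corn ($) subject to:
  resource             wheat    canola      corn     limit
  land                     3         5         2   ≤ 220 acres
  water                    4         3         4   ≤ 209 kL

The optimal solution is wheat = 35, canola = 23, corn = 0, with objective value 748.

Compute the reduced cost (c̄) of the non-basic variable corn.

-2.5

Both land and water are binding at x*.
From A_Bᵀ y = c: 3·y_land + 4·y_water = 12.5; 5·y_land + 3·y_water = 13.5.
Solving: y_land = 1.5, y_water = 2.
Reduced cost of corn: c₃ − yᵀa₃ = 8.5 − (1.5·2 + 2·4) = 8.5 − 11 = -2.5.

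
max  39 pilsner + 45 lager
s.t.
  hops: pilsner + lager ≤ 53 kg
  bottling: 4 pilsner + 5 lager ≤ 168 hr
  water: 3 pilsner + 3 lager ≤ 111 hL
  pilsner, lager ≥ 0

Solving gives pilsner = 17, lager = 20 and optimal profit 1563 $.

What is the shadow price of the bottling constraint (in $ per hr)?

Check each constraint at x*: hops 37/53 (slack 16); bottling 168/168 (tight); water 111/111 (tight).
By complementary slackness, y = 0 for the non-binding constraint.
The binding rows give the dual system: 4·y_bottling + 3·y_water = 39 and 5·y_bottling + 3·y_water = 45.
Solving: y_bottling = 6, y_water = 5.
Shadow price of bottling = 6.

6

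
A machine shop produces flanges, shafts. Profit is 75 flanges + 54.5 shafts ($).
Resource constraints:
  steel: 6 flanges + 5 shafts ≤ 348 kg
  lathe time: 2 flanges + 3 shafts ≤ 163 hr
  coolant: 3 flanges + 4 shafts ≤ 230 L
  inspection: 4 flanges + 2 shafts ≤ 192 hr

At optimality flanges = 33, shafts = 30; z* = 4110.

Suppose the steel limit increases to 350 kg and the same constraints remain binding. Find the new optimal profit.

4127

Binding: steel and inspection. Non-binding: lathe time (7 unused), coolant (11 unused).
By complementary slackness, y = 0 for the non-binding constraints.
The binding rows give the dual system: 6·y_steel + 4·y_inspection = 75 and 5·y_steel + 2·y_inspection = 54.5.
Solving: y_steel = 8.5, y_inspection = 6.
Δz = y_steel·Δb = 8.5 × (2) = 17, so new z* = 4110 + 17 = 4127.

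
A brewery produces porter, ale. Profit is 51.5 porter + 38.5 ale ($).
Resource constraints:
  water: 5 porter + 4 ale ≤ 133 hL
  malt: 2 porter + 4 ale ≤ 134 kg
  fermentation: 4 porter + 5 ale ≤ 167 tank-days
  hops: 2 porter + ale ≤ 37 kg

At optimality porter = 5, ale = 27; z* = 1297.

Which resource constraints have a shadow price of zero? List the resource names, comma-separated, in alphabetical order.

water: 133/133 (binding)
malt: 118/134 (slack 16)
fermentation: 155/167 (slack 12)
hops: 37/37 (binding)
By complementary slackness, a constraint with positive slack has shadow price 0 → fermentation, malt.

fermentation, malt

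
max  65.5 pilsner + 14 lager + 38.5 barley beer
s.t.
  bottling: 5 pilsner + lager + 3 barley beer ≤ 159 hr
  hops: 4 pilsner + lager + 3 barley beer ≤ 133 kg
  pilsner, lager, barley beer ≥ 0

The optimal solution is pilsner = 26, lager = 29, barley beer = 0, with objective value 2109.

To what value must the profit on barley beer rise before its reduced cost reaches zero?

42

Check each constraint at x*: bottling 159/159 (tight); hops 133/133 (tight).
From A_Bᵀ y = c: 5·y_bottling + 4·y_hops = 65.5; 1·y_bottling + 1·y_hops = 14.
→ y_bottling = 9.5 and y_hops = 4.5.
barley beer enters the basis when its profit ≥ yᵀa₃ = 9.5·3 + 4.5·3 = 42.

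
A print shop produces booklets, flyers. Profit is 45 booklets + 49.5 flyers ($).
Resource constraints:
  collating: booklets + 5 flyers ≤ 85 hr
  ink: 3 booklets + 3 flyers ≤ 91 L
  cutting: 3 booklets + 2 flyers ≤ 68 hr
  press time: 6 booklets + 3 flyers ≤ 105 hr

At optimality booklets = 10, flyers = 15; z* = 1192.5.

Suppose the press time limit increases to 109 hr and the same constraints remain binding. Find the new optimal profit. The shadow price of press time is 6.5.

Δb = 4, so new z* = 1192.5 + (6.5)·(4) = 1192.5 + 26 = 1218.5.

1218.5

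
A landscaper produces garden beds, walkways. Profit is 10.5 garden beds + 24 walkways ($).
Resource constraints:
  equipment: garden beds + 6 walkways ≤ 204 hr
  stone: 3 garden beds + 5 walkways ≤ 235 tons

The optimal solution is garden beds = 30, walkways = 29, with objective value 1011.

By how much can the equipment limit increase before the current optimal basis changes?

Binding constraints: equipment, stone. The basis is B = [[1,6],[3,5]] with det -13.
Per unit increase in equipment, x* moves by d = (-0.3846, 0.2308).
The basis stays optimal until garden beds reaches 0; allowable increase = 78 hr.

78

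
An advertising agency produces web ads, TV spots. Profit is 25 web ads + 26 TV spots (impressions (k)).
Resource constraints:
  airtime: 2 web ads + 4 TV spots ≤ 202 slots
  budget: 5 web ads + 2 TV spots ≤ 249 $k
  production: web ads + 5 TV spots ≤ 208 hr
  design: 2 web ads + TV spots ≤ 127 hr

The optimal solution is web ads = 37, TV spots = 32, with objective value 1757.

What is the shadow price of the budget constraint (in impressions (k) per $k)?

Binding: airtime and budget. Non-binding: production (11 unused), design (21 unused).
Since production, design are not tight, their duals are 0.
Dual feasibility on the basic columns requires 2·y_airtime + 5·y_budget = 25, 4·y_airtime + 2·y_budget = 26.
Solving: y_airtime = 5, y_budget = 3.
Shadow price of budget = 3.

3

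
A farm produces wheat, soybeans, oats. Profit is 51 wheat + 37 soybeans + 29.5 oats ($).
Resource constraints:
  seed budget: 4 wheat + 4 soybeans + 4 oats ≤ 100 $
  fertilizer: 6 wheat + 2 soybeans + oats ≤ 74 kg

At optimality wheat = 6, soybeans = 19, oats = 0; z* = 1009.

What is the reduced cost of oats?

Both seed budget and fertilizer are binding at x*.
From A_Bᵀ y = c: 4·y_seed budget + 6·y_fertilizer = 51; 4·y_seed budget + 2·y_fertilizer = 37.
→ y_seed budget = 7.5 and y_fertilizer = 3.5.
Reduced cost of oats: c₃ − yᵀa₃ = 29.5 − (7.5·4 + 3.5·1) = 29.5 − 33.5 = -4.

-4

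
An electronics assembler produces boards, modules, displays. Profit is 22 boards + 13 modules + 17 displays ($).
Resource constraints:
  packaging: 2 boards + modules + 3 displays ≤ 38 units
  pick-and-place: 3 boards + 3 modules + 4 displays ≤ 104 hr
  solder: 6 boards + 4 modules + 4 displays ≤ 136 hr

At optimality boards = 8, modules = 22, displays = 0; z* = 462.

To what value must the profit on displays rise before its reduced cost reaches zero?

Binding: packaging and solder. Non-binding: pick-and-place (14 unused).
By complementary slackness, y = 0 for the non-binding constraint.
From A_Bᵀ y = c: 2·y_packaging + 6·y_solder = 22; 1·y_packaging + 4·y_solder = 13.
→ y_packaging = 5 and y_solder = 2.
displays enters the basis when its profit ≥ yᵀa₃ = 5·3 + 2·4 = 23.

23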